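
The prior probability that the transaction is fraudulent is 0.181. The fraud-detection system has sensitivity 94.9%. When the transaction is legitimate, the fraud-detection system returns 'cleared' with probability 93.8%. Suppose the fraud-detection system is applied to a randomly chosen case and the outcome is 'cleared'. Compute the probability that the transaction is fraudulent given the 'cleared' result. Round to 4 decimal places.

P(H | E) ≈ 0.0119

Let H be the event that the transaction is fraudulent. P(H) = 0.181, so P(¬H) = 0.819. With E the 'cleared' result, P(E|H) = 0.051 and P(E|¬H) = 0.938.
P(E) = 0.051·0.181 + 0.938·0.819 = 0.0092310 + 0.76822 = 0.77745.
By Bayes' theorem, P(H|E) = 0.0092310 / 0.77745 = 0.0119.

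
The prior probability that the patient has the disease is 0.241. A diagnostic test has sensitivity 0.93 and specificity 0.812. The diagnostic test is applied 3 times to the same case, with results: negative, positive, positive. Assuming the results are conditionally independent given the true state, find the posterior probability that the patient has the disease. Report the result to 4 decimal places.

Posterior P(H) ≈ 0.4011

With H the event that the patient has the disease, the joint likelihood of the observed sequence is P(data|H) = 0.07·0.93·0.93 = 0.060543 and P(data|¬H) = 0.812·0.188·0.188 = 0.028699.
Bayes: P(H|data) = 0.241·0.060543 / (0.241·0.060543 + 0.759·0.028699) = 0.014591/0.036374 = 0.4011.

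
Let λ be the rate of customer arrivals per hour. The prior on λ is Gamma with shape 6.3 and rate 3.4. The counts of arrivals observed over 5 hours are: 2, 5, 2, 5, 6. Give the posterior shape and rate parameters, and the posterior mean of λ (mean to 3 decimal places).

Total count ∑xᵢ = 20 over n = 5 hours.
Gamma is conjugate to the Poisson likelihood: posterior is Gamma(shape = 6.3+20 = 26.3, rate = 3.4+5 = 8.4).
Posterior mean = shape/rate = 26.3/8.4 = 3.131.

Posterior: Gamma(shape=26.3, rate=8.4); mean ≈ 3.131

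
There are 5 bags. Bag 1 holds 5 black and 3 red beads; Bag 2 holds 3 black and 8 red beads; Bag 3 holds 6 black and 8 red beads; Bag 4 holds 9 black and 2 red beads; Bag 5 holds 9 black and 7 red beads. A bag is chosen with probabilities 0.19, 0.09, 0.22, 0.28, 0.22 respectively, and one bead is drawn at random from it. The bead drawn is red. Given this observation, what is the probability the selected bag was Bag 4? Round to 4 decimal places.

Posterior probability ≈ 0.1243

P(red|Bag 1) = 0.375; P(red|Bag 2) = 0.7273; P(red|Bag 3) = 0.5714; P(red|Bag 4) = 0.1818; P(red|Bag 5) = 0.4375.
Prior × likelihood for each source: 0.19·0.375=0.07125, 0.09·0.7273=0.06545, 0.22·0.5714=0.1257, 0.28·0.1818=0.05091, 0.22·0.4375=0.09625. Summing gives P(red) = 0.40958.
P(Bag 4 | red) = 0.05091 / 0.40958 = 0.1243.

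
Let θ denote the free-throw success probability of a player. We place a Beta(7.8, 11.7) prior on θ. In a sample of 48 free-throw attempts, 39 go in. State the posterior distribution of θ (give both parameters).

Posterior: Beta(46.8, 20.7)

The binomial likelihood is conjugate to the Beta prior: with 39 successes and 9 failures, the posterior is Beta(7.8+39, 11.7+9) = Beta(46.8, 20.7).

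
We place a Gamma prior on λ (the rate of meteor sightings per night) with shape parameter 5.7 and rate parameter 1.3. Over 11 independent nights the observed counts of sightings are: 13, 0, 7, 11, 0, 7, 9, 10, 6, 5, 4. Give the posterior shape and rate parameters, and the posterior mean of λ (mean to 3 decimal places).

Total count ∑xᵢ = 72 over n = 11 nights.
Gamma is conjugate to the Poisson likelihood: posterior is Gamma(shape = 5.7+72 = 77.7, rate = 1.3+11 = 12.3).
E[λ | data] = 77.7/12.3 = 6.317.

Posterior: Gamma(shape=77.7, rate=12.3); mean ≈ 6.317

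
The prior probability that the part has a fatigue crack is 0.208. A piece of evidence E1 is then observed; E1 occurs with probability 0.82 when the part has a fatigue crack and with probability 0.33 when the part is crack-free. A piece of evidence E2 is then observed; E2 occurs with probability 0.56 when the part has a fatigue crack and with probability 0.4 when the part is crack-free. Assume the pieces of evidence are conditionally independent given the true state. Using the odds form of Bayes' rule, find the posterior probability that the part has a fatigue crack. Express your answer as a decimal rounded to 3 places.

Prior odds = 0.208/(1−0.208) = 0.26263.
Likelihood ratio for E1 = 0.82/0.33 = 2.4848.
Likelihood ratio for E2 = 0.56/0.4 = 1.4000.
Posterior odds = prior odds × LR₁ × LR₂ = 0.91362.
Posterior probability = odds/(1+odds) = 0.91362/1.9136 = 0.477.

Posterior probability ≈ 0.477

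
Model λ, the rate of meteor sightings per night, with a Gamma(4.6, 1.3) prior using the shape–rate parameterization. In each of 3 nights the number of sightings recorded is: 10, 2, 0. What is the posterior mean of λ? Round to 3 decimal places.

Posterior mean ≈ 3.860

Total count ∑xᵢ = 12 over n = 3 nights.
Gamma is conjugate to the Poisson likelihood: posterior is Gamma(shape = 4.6+12 = 16.6, rate = 1.3+3 = 4.3).
Posterior mean = shape/rate = 16.6/4.3 = 3.860.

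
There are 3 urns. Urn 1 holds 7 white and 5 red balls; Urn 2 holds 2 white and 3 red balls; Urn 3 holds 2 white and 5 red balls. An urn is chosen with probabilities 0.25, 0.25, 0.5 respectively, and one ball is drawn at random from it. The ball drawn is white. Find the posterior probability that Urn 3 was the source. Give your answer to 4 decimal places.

P(white|Urn 1) = 0.5833; P(white|Urn 2) = 0.4; P(white|Urn 3) = 0.2857.
Prior × likelihood for each source: 0.25·0.5833=0.1458, 0.25·0.4=0.1000, 0.5·0.2857=0.1429. Summing gives P(white) = 0.38869.
P(Urn 3 | white) = 0.1429 / 0.38869 = 0.3675.

Posterior probability ≈ 0.3675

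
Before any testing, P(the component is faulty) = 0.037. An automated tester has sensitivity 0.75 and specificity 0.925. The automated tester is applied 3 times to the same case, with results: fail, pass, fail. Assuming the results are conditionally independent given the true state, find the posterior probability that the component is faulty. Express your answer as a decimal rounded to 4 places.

Posterior P(H) ≈ 0.5094

Let H be the event that the component is faulty; start with P(H) = 0.037. P('fail'|H) = 0.75, P('fail'|¬H) = 0.075.
Update on result 1 ('fail'): P(H) ← 0.75·0.0370 / (0.75·0.0370 + 0.075·0.9630) = 0.027750/0.099975 = 0.2776.
Update on result 2 ('pass'): P(H) ← 0.25·0.2776 / (0.25·0.2776 + 0.925·0.7224) = 0.069392/0.73764 = 0.0941.
Update on result 3 ('fail'): P(H) ← 0.75·0.0941 / (0.75·0.0941 + 0.075·0.9059) = 0.070555/0.13850 = 0.5094.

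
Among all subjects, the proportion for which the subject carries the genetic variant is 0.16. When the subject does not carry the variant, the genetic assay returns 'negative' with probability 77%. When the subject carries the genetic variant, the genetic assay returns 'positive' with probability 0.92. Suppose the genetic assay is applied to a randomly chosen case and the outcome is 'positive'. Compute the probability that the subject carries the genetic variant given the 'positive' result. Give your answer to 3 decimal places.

Write H for 'the subject carries the genetic variant'. Prior odds H:¬H = 0.16/0.84 = 0.19048. For the 'positive' outcome, the likelihood ratio is 0.92/0.23 = 4.0000.
Posterior odds = 0.19048 × 4.0000 = 0.76190, so P(H|E) = 0.76190/(1+0.76190) = 0.432.

P(H | E) ≈ 0.432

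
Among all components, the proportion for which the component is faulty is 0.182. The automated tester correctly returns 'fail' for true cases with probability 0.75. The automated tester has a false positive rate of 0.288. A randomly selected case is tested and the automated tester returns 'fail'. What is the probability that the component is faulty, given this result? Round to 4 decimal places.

P(H | E) ≈ 0.3669

Let H be the event that the component is faulty. P(H) = 0.182, so P(¬H) = 0.818. With E the 'fail' result, P(E|H) = 0.75 and P(E|¬H) = 0.288.
P(E) = 0.75·0.182 + 0.288·0.818 = 0.13650 + 0.23558 = 0.37208.
By Bayes' theorem, P(H|E) = 0.13650 / 0.37208 = 0.3669.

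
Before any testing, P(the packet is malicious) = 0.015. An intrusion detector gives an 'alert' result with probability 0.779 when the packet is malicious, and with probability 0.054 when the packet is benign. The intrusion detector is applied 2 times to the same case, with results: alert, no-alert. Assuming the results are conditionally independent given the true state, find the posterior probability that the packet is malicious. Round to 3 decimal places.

Let H be the event that the packet is malicious; start with P(H) = 0.015. P('alert'|H) = 0.779, P('alert'|¬H) = 0.054.
Update on result 1 ('alert'): P(H) ← 0.779·0.0150 / (0.779·0.0150 + 0.054·0.9850) = 0.011685/0.064875 = 0.1801.
Update on result 2 ('no-alert'): P(H) ← 0.221·0.1801 / (0.221·0.1801 + 0.946·0.8199) = 0.039806/0.81542 = 0.0488.

Posterior P(H) ≈ 0.049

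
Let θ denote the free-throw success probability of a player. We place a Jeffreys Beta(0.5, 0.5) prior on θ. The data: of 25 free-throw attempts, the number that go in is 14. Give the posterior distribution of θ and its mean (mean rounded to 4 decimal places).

The binomial likelihood is conjugate to the Beta prior: with 14 successes and 11 failures, the posterior is Beta(0.5+14, 0.5+11) = Beta(14.5, 11.5).
Posterior mean = α/(α+β) = 14.5/26 = 0.5577.

Posterior: Beta(14.5, 11.5); mean ≈ 0.5577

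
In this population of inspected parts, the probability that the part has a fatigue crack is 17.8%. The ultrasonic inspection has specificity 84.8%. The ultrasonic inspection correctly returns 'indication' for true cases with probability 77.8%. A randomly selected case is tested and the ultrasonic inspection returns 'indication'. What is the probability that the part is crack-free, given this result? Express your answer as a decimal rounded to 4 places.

Let H be the event that the part has a fatigue crack. P(H) = 0.178, so P(¬H) = 0.822. With E the 'indication' result, P(E|H) = 0.778 and P(E|¬H) = 0.152.
P(E) = 0.778·0.178 + 0.152·0.822 = 0.13848 + 0.12494 = 0.26343.
By Bayes' theorem, P(H|E) = 0.13848 / 0.26343 = 0.5257. Hence P(¬H|E) = 1 − 0.5257 = 0.4743.

P(¬H | E) ≈ 0.4743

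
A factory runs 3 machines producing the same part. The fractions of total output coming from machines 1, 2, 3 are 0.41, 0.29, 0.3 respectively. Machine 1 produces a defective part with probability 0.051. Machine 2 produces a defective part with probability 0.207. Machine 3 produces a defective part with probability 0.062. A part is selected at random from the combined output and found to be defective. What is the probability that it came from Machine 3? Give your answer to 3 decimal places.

P(defective|M1) = 0.051; P(defective|M2) = 0.207; P(defective|M3) = 0.062.
Prior × likelihood for each source: 0.41·0.051=0.02091, 0.29·0.207=0.06003, 0.3·0.062=0.01860. Summing gives P(defective) = 0.099540.
P(Machine 3 | defective) = 0.01860 / 0.099540 = 0.187.

Posterior probability ≈ 0.187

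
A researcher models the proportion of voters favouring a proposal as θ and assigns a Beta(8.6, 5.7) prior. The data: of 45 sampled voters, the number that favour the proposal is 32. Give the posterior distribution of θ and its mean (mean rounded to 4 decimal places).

Observing 32 successes and 13 failures updates Beta(8.6, 5.7) by adding the success and failure counts to the two shape parameters: α = 8.6+32 = 40.6, β = 5.7+13 = 18.7.
E[θ | data] = 40.6/(40.6+18.7) = 0.6847.

Posterior: Beta(40.6, 18.7); mean ≈ 0.6847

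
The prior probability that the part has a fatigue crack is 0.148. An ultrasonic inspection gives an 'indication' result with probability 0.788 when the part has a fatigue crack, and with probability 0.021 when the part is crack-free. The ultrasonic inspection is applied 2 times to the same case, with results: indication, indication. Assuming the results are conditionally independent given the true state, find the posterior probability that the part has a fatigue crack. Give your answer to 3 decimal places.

Posterior P(H) ≈ 0.996

Let H be the event that the part has a fatigue crack; start with P(H) = 0.148. P('indication'|H) = 0.788, P('indication'|¬H) = 0.021.
Update on result 1 ('indication'): P(H) ← 0.788·0.1480 / (0.788·0.1480 + 0.021·0.8520) = 0.11662/0.13452 = 0.8670.
Update on result 2 ('indication'): P(H) ← 0.788·0.8670 / (0.788·0.8670 + 0.021·0.1330) = 0.68319/0.68598 = 0.9959.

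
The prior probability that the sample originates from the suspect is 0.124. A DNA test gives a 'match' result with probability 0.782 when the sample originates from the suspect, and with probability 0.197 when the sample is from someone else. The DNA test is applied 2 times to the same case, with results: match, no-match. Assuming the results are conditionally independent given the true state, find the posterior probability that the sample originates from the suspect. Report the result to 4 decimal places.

Posterior P(H) ≈ 0.1324

Let H be the event that the sample originates from the suspect; start with P(H) = 0.124. P('match'|H) = 0.782, P('match'|¬H) = 0.197.
Update on result 1 ('match'): P(H) ← 0.782·0.1240 / (0.782·0.1240 + 0.197·0.8760) = 0.096968/0.26954 = 0.3598.
Update on result 2 ('no-match'): P(H) ← 0.218·0.3598 / (0.218·0.3598 + 0.803·0.6402) = 0.078426/0.59254 = 0.1324.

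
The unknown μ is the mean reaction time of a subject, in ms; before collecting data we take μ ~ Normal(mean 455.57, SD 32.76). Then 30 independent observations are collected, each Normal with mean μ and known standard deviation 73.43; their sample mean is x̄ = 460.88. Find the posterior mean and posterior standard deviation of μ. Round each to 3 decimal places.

Prior precision 1/τ₀² = 1/32.76² = 0.00093178; data precision n/σ² = 30/73.43² = 0.00556383.
Posterior precision = 0.00093178 + 0.00556383 = 0.00649561, giving posterior SD = 1/√0.00649561 = 12.408.
Posterior mean = (0.00093178·455.57 + 0.00556383·460.88) / 0.00649561 = 460.118.

Posterior mean ≈ 460.118; posterior SD ≈ 12.408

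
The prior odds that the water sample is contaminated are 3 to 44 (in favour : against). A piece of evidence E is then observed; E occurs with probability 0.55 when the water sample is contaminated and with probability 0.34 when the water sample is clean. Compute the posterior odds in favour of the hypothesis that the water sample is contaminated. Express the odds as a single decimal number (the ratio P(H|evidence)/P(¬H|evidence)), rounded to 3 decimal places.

Posterior odds ≈ 0.110

Prior odds = 3/44 = 0.068182.
Likelihood ratio for E = 0.55/0.34 = 1.6176.
Posterior odds = prior odds × LR = 0.11029.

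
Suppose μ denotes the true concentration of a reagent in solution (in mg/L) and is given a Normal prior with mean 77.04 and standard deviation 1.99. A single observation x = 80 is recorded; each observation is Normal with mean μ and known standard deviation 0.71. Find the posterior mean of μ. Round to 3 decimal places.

Prior precision 1/τ₀² = 1/1.99² = 0.252519; data precision n/σ² = 1/0.71² = 1.98373.
Posterior precision = 0.252519 + 1.98373 = 2.23625.
Posterior mean = (0.252519·77.04 + 1.98373·80) / 2.23625 = 79.666.

Posterior mean ≈ 79.666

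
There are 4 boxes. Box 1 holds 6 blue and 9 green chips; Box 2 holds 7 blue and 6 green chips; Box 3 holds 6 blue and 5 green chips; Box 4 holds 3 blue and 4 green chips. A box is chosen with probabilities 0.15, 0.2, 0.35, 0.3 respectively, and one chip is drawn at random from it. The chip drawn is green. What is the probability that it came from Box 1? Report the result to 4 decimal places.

Tabulate prior·likelihood by source: [1] prior 0.15, lik 0.6, product 0.09000; [2] prior 0.2, lik 0.4615, product 0.09231; [3] prior 0.35, lik 0.4545, product 0.1591; [4] prior 0.3, lik 0.5714, product 0.1714.
Normalizing constant = 0.51283; the posterior for Box 1 is its product over the sum, 0.09000/0.51283 = 0.1755.

Posterior probability ≈ 0.1755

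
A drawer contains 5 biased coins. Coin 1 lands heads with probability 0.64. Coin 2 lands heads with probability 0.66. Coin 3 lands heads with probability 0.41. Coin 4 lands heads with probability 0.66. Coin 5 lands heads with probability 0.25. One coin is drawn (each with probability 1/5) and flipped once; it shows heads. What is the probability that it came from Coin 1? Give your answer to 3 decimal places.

Posterior probability ≈ 0.244

P(heads|C1) = 0.64; P(heads|C2) = 0.66; P(heads|C3) = 0.41; P(heads|C4) = 0.66; P(heads|C5) = 0.25.
Prior × likelihood for each source: 0.2·0.64=0.1280, 0.2·0.66=0.1320, 0.2·0.41=0.08200, 0.2·0.66=0.1320, 0.2·0.25=0.05000. Summing gives P(heads) = 0.52400.
P(Coin 1 | heads) = 0.1280 / 0.52400 = 0.244.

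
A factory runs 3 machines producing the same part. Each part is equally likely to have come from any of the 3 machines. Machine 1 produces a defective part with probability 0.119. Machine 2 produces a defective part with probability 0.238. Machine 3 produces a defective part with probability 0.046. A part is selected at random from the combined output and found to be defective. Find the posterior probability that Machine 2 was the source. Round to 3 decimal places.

Posterior probability ≈ 0.591

P(defective|M1) = 0.119; P(defective|M2) = 0.238; P(defective|M3) = 0.046.
Prior × likelihood for each source: 0.333333·0.119=0.03967, 0.333333·0.238=0.07933, 0.333333·0.046=0.01533. Summing gives P(defective) = 0.13433.
P(Machine 2 | defective) = 0.07933 / 0.13433 = 0.591.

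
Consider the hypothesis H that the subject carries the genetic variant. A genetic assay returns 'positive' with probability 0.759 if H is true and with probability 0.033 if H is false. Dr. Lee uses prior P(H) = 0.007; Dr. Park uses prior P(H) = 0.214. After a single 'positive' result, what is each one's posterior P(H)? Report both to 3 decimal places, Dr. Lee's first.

The likelihood ratio for a 'positive' result is 0.759/0.033 = 23.000.
Dr. Lee: prior odds 0.007/0.993 = 0.0070493; posterior odds 0.16213; posterior probability 0.140.
Dr. Park: prior odds 0.214/0.786 = 0.27226; posterior odds 6.2621; posterior probability 0.862.

Dr. Lee: 0.140; Dr. Park: 0.862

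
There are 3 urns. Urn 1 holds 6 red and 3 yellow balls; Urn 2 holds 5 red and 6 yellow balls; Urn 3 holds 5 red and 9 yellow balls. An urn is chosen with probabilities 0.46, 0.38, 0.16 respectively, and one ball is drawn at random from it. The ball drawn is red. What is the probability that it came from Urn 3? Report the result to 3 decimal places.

Posterior probability ≈ 0.107

Tabulate prior·likelihood by source: [1] prior 0.46, lik 0.6667, product 0.3067; [2] prior 0.38, lik 0.4545, product 0.1727; [3] prior 0.16, lik 0.3571, product 0.05714.
Normalizing constant = 0.53654; the posterior for Urn 3 is its product over the sum, 0.05714/0.53654 = 0.107.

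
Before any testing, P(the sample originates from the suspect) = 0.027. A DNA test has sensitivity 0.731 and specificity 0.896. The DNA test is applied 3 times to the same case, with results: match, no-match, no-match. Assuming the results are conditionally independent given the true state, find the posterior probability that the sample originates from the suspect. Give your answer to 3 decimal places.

Let H be the event that the sample originates from the suspect; start with P(H) = 0.027. P('match'|H) = 0.731, P('match'|¬H) = 0.104.
Update on result 1 ('match'): P(H) ← 0.731·0.0270 / (0.731·0.0270 + 0.104·0.9730) = 0.019737/0.12093 = 0.1632.
Update on result 2 ('no-match'): P(H) ← 0.269·0.1632 / (0.269·0.1632 + 0.896·0.8368) = 0.043904/0.79367 = 0.0553.
Update on result 3 ('no-match'): P(H) ← 0.269·0.0553 / (0.269·0.0553 + 0.896·0.9447) = 0.014880/0.86132 = 0.0173.

Posterior P(H) ≈ 0.017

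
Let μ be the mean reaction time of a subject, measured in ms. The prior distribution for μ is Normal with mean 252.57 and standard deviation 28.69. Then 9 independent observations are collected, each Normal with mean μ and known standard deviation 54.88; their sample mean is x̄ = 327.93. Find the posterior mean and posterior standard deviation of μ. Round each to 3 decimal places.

With known σ, the Normal prior is conjugate. Weight on the data is w = (n/σ²)/(n/σ² + 1/τ₀²) = 0.00298823/(0.00298823+0.00121490) = 0.71095.
Posterior mean = w·x̄ + (1−w)·μ₀ = 0.71095·327.93 + 0.28905·252.57 = 306.148. Posterior variance = 1/(0.00298823+0.00121490) = 237.918, so SD = 15.425.

Posterior mean ≈ 306.148; posterior SD ≈ 15.425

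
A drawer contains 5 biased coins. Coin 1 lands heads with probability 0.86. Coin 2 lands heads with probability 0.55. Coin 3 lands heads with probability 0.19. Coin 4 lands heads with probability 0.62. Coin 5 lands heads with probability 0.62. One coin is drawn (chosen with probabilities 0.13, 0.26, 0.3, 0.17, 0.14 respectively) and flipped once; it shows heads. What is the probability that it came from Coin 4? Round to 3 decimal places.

Tabulate prior·likelihood by source: [1] prior 0.13, lik 0.86, product 0.1118; [2] prior 0.26, lik 0.55, product 0.1430; [3] prior 0.3, lik 0.19, product 0.05700; [4] prior 0.17, lik 0.62, product 0.1054; [5] prior 0.14, lik 0.62, product 0.08680.
Normalizing constant = 0.50400; the posterior for Coin 4 is its product over the sum, 0.1054/0.50400 = 0.209.

Posterior probability ≈ 0.209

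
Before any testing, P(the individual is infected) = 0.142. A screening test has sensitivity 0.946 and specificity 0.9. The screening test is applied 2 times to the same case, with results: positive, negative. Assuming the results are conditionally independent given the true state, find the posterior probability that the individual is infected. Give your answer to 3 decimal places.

Posterior P(H) ≈ 0.086

With H the event that the individual is infected, the joint likelihood of the observed sequence is P(data|H) = 0.946·0.054 = 0.051084 and P(data|¬H) = 0.1·0.9 = 0.090000.
Bayes: P(H|data) = 0.142·0.051084 / (0.142·0.051084 + 0.858·0.090000) = 0.0072539/0.084474 = 0.0859.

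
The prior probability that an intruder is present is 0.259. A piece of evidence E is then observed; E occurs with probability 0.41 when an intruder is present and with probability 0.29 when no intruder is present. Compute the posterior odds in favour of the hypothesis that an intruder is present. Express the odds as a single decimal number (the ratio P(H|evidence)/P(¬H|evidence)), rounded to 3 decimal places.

Posterior odds ≈ 0.494

Prior odds = 0.259/(1−0.259) = 0.34953.
Likelihood ratio for E = 0.41/0.29 = 1.4138.
Posterior odds = prior odds × LR = 0.49416.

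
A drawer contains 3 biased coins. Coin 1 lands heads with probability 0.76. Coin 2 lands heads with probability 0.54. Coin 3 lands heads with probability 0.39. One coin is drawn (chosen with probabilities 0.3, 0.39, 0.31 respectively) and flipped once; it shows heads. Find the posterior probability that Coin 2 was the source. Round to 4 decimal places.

Posterior probability ≈ 0.3764

Tabulate prior·likelihood by source: [1] prior 0.3, lik 0.76, product 0.2280; [2] prior 0.39, lik 0.54, product 0.2106; [3] prior 0.31, lik 0.39, product 0.1209.
Normalizing constant = 0.55950; the posterior for Coin 2 is its product over the sum, 0.2106/0.55950 = 0.3764.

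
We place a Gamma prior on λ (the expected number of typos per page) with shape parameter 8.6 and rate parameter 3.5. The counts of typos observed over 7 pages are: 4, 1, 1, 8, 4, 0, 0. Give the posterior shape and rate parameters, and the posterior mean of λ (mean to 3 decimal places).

Total count ∑xᵢ = 18 over n = 7 pages.
Gamma is conjugate to the Poisson likelihood: posterior is Gamma(shape = 8.6+18 = 26.6, rate = 3.5+7 = 10.5).
E[λ | data] = 26.6/10.5 = 2.533.

Posterior: Gamma(shape=26.6, rate=10.5); mean ≈ 2.533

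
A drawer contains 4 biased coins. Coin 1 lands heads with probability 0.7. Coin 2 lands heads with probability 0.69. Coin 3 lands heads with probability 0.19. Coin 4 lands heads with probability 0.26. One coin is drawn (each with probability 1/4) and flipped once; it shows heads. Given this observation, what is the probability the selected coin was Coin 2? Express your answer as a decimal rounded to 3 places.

Posterior probability ≈ 0.375

P(heads|C1) = 0.7; P(heads|C2) = 0.69; P(heads|C3) = 0.19; P(heads|C4) = 0.26.
Prior × likelihood for each source: 0.25·0.7=0.1750, 0.25·0.69=0.1725, 0.25·0.19=0.04750, 0.25·0.26=0.06500. Summing gives P(heads) = 0.46000.
P(Coin 2 | heads) = 0.1725 / 0.46000 = 0.375.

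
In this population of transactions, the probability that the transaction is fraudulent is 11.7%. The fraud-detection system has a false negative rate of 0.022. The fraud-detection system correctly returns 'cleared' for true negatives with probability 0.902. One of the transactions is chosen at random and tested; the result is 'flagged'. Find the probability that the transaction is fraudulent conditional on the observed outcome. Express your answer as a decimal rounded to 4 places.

Let H be the event that the transaction is fraudulent. P(H) = 0.117, so P(¬H) = 0.883. With E the 'flagged' result, P(E|H) = 0.978 and P(E|¬H) = 0.098.
P(E) = 0.978·0.117 + 0.098·0.883 = 0.11443 + 0.086534 = 0.20096.
By Bayes' theorem, P(H|E) = 0.11443 / 0.20096 = 0.5694.

P(H | E) ≈ 0.5694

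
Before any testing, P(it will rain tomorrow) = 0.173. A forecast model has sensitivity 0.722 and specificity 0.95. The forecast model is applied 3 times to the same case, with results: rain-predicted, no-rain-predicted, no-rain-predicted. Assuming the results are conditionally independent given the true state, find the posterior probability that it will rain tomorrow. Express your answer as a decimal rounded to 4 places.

Posterior P(H) ≈ 0.2055

Let H be the event that it will rain tomorrow; start with P(H) = 0.173. P('rain-predicted'|H) = 0.722, P('rain-predicted'|¬H) = 0.05.
Update on result 1 ('rain-predicted'): P(H) ← 0.722·0.1730 / (0.722·0.1730 + 0.05·0.8270) = 0.12491/0.16626 = 0.7513.
Update on result 2 ('no-rain-predicted'): P(H) ← 0.278·0.7513 / (0.278·0.7513 + 0.95·0.2487) = 0.20886/0.44514 = 0.4692.
Update on result 3 ('no-rain-predicted'): P(H) ← 0.278·0.4692 / (0.278·0.4692 + 0.95·0.5308) = 0.13044/0.63470 = 0.2055.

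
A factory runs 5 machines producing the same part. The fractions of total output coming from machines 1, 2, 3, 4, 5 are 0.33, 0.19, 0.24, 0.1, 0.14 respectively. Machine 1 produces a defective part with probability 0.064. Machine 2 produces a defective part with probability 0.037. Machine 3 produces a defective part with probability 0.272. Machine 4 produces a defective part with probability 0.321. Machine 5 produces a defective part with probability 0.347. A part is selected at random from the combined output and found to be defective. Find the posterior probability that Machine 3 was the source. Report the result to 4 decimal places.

Posterior probability ≈ 0.3749

Tabulate prior·likelihood by source: [1] prior 0.33, lik 0.064, product 0.02112; [2] prior 0.19, lik 0.037, product 0.007030; [3] prior 0.24, lik 0.272, product 0.06528; [4] prior 0.1, lik 0.321, product 0.03210; [5] prior 0.14, lik 0.347, product 0.04858.
Normalizing constant = 0.17411; the posterior for Machine 3 is its product over the sum, 0.06528/0.17411 = 0.3749.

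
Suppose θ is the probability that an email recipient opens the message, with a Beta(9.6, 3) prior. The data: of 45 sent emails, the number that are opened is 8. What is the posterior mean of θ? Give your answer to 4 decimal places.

Posterior mean ≈ 0.3056

Observing 8 successes and 37 failures updates Beta(9.6, 3) by adding the success and failure counts to the two shape parameters: α = 9.6+8 = 17.6, β = 3+37 = 40.
E[θ | data] = 17.6/(17.6+40) = 0.3056.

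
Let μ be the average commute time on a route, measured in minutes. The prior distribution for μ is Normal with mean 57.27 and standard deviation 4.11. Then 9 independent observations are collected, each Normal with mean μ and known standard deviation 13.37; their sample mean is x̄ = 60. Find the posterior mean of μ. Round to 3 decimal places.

With known σ, the Normal prior is conjugate. Weight on the data is w = (n/σ²)/(n/σ² + 1/τ₀²) = 0.0503477/(0.0503477+0.0591993) = 0.45960.
Posterior mean = w·x̄ + (1−w)·μ₀ = 0.45960·60 + 0.54040·57.27 = 58.525.

Posterior mean ≈ 58.525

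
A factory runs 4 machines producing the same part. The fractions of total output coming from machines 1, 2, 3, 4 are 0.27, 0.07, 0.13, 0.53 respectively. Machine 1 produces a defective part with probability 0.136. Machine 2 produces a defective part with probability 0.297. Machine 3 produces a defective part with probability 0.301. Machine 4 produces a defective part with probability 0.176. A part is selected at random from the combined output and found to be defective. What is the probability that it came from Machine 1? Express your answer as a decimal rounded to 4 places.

P(defective|M1) = 0.136; P(defective|M2) = 0.297; P(defective|M3) = 0.301; P(defective|M4) = 0.176.
Prior × likelihood for each source: 0.27·0.136=0.03672, 0.07·0.297=0.02079, 0.13·0.301=0.03913, 0.53·0.176=0.09328. Summing gives P(defective) = 0.18992.
P(Machine 1 | defective) = 0.03672 / 0.18992 = 0.1933.

Posterior probability ≈ 0.1933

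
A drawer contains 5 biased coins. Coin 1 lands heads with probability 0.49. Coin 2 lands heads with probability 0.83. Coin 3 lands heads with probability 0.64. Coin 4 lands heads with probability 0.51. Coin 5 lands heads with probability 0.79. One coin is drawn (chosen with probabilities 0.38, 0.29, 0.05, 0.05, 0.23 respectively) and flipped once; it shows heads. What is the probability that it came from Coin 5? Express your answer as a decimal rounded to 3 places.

Posterior probability ≈ 0.273

P(heads|C1) = 0.49; P(heads|C2) = 0.83; P(heads|C3) = 0.64; P(heads|C4) = 0.51; P(heads|C5) = 0.79.
Prior × likelihood for each source: 0.38·0.49=0.1862, 0.29·0.83=0.2407, 0.05·0.64=0.03200, 0.05·0.51=0.02550, 0.23·0.79=0.1817. Summing gives P(heads) = 0.66610.
P(Coin 5 | heads) = 0.1817 / 0.66610 = 0.273.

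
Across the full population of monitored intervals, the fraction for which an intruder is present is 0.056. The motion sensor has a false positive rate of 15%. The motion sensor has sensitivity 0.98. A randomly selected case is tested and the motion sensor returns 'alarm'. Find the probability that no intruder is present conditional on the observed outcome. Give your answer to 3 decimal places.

Write H for 'an intruder is present'. Prior odds H:¬H = 0.056/0.944 = 0.059322. For the 'alarm' outcome, the likelihood ratio is 0.98/0.15 = 6.5333.
Posterior odds = 0.059322 × 6.5333 = 0.38757, so P(H|E) = 0.38757/(1+0.38757) = 0.279. Then P(¬H|E) = 1 − 0.279 = 0.721.

P(¬H | E) ≈ 0.721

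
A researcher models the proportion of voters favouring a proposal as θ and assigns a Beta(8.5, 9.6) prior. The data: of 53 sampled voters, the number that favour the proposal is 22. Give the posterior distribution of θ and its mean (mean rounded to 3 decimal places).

Observing 22 successes and 31 failures updates Beta(8.5, 9.6) by adding the success and failure counts to the two shape parameters: α = 8.5+22 = 30.5, β = 9.6+31 = 40.6.
E[θ | data] = 30.5/(30.5+40.6) = 0.429.

Posterior: Beta(30.5, 40.6); mean ≈ 0.429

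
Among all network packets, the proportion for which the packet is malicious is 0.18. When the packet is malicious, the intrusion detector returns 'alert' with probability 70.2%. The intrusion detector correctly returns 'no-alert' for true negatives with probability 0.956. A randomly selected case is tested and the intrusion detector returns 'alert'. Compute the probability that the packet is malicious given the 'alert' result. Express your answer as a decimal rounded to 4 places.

P(H | E) ≈ 0.7779

Let H be the event that the packet is malicious. P(H) = 0.18, so P(¬H) = 0.82. With E the 'alert' result, P(E|H) = 0.702 and P(E|¬H) = 0.044.
P(E) = 0.702·0.18 + 0.044·0.82 = 0.12636 + 0.036080 = 0.16244.
By Bayes' theorem, P(H|E) = 0.12636 / 0.16244 = 0.7779.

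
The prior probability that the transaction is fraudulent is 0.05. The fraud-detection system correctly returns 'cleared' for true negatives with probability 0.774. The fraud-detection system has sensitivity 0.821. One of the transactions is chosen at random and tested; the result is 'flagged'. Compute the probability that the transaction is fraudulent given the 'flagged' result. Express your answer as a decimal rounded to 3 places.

Write H for 'the transaction is fraudulent'. Prior odds H:¬H = 0.05/0.95 = 0.052632. For the 'flagged' outcome, the likelihood ratio is 0.821/0.226 = 3.6327.
Posterior odds = 0.052632 × 3.6327 = 0.19120, so P(H|E) = 0.19120/(1+0.19120) = 0.161.

P(H | E) ≈ 0.161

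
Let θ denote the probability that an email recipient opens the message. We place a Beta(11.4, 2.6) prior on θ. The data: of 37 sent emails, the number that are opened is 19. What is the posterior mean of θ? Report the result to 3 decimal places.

Observing 19 successes and 18 failures updates Beta(11.4, 2.6) by adding the success and failure counts to the two shape parameters: α = 11.4+19 = 30.4, β = 2.6+18 = 20.6.
Posterior mean = α/(α+β) = 30.4/51 = 0.596.

Posterior mean ≈ 0.596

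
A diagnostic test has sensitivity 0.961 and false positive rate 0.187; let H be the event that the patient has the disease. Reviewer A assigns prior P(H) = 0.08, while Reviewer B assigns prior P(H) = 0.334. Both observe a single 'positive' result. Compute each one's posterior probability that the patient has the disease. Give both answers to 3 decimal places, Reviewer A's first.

Reviewer A: 0.309; Reviewer B: 0.720

The likelihood ratio for a 'positive' result is 0.961/0.187 = 5.1390.
Reviewer A: prior odds 0.08/0.92 = 0.086957; posterior odds 0.44687; posterior probability 0.309.
Reviewer B: prior odds 0.334/0.666 = 0.50150; posterior odds 2.5772; posterior probability 0.720.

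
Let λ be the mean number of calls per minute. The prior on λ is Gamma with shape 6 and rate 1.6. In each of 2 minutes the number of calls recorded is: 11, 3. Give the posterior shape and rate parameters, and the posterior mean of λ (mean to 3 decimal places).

Posterior: Gamma(shape=20, rate=3.6); mean ≈ 5.556

Total count ∑xᵢ = 14 over n = 2 minutes.
Gamma is conjugate to the Poisson likelihood: posterior is Gamma(shape = 6+14 = 20, rate = 1.6+2 = 3.6).
Posterior mean = shape/rate = 20/3.6 = 5.556.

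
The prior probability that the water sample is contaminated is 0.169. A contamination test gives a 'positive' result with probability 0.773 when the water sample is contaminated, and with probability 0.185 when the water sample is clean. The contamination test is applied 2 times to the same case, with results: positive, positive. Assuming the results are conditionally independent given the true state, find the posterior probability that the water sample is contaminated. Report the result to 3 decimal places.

Posterior P(H) ≈ 0.780

Let H be the event that the water sample is contaminated; start with P(H) = 0.169. P('positive'|H) = 0.773, P('positive'|¬H) = 0.185.
Update on result 1 ('positive'): P(H) ← 0.773·0.1690 / (0.773·0.1690 + 0.185·0.8310) = 0.13064/0.28437 = 0.4594.
Update on result 2 ('positive'): P(H) ← 0.773·0.4594 / (0.773·0.4594 + 0.185·0.5406) = 0.35511/0.45512 = 0.7802.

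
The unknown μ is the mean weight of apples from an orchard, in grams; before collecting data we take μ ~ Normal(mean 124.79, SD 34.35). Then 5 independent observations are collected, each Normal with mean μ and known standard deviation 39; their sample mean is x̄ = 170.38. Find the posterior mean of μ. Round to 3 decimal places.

With known σ, the Normal prior is conjugate. Weight on the data is w = (n/σ²)/(n/σ² + 1/τ₀²) = 0.00328731/(0.00328731+0.00084751) = 0.79503.
Posterior mean = w·x̄ + (1−w)·μ₀ = 0.79503·170.38 + 0.20497·124.79 = 161.035.

Posterior mean ≈ 161.035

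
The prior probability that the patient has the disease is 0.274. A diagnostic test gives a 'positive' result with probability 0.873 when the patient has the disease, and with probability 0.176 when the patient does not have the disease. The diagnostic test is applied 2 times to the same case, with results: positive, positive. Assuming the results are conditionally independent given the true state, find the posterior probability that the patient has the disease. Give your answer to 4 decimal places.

Posterior P(H) ≈ 0.9028

With H the event that the patient has the disease, the joint likelihood of the observed sequence is P(data|H) = 0.873·0.873 = 0.76213 and P(data|¬H) = 0.176·0.176 = 0.030976.
Bayes: P(H|data) = 0.274·0.76213 / (0.274·0.76213 + 0.726·0.030976) = 0.20882/0.23131 = 0.9028.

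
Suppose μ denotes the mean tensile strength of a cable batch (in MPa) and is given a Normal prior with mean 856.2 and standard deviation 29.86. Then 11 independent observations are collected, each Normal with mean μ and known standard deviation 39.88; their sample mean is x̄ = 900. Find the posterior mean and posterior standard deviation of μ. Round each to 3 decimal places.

Posterior mean ≈ 893.889; posterior SD ≈ 11.154

Prior precision 1/τ₀² = 1/29.86² = 0.00112155; data precision n/σ² = 11/39.88² = 0.00691644.
Posterior precision = 0.00112155 + 0.00691644 = 0.00803799, giving posterior SD = 1/√0.00803799 = 11.154.
Posterior mean = (0.00112155·856.2 + 0.00691644·900) / 0.00803799 = 893.889.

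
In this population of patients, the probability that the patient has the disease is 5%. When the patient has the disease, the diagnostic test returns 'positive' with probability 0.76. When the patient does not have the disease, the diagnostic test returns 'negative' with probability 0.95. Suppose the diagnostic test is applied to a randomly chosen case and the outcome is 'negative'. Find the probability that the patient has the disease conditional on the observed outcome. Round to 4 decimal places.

Write H for 'the patient has the disease'. Prior odds H:¬H = 0.05/0.95 = 0.052632. For the 'negative' outcome, the likelihood ratio is 0.24/0.95 = 0.25263.
Posterior odds = 0.052632 × 0.25263 = 0.013296, so P(H|E) = 0.013296/(1+0.013296) = 0.0131.

P(H | E) ≈ 0.0131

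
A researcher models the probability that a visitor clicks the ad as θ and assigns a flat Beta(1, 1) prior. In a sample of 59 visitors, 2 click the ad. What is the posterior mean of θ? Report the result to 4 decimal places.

The binomial likelihood is conjugate to the Beta prior: with 2 successes and 57 failures, the posterior is Beta(1+2, 1+57) = Beta(3, 58).
E[θ | data] = 3/(3+58) = 0.0492.

Posterior mean ≈ 0.0492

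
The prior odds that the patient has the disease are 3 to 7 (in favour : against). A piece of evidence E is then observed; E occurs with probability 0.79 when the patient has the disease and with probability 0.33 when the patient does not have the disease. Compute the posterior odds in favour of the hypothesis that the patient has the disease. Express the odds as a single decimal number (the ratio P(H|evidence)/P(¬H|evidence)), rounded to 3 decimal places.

Posterior odds ≈ 1.026

Prior odds = 3/7 = 0.42857. In log-odds, ln(0.42857) = -0.84730.
Add log likelihood ratio: ln(2.3939) = 0.87294.
Posterior log-odds = 0.025642, so posterior odds = exp(0.025642) = 1.0260.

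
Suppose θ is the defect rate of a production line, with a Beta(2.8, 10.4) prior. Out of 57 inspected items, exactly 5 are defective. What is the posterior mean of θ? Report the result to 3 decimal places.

Posterior mean ≈ 0.111

The binomial likelihood is conjugate to the Beta prior: with 5 successes and 52 failures, the posterior is Beta(2.8+5, 10.4+52) = Beta(7.8, 62.4).
Posterior mean = α/(α+β) = 7.8/70.2 = 0.111.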